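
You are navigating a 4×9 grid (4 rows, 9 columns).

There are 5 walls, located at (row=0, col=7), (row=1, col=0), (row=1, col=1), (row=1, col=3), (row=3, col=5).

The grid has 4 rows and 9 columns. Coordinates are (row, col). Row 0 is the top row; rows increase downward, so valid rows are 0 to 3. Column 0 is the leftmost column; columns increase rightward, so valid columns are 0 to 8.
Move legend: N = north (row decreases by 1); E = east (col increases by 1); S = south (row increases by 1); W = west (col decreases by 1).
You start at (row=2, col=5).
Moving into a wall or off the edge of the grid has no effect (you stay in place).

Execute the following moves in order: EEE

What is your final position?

Start: (row=2, col=5)
  E (east): (row=2, col=5) -> (row=2, col=6)
  E (east): (row=2, col=6) -> (row=2, col=7)
  E (east): (row=2, col=7) -> (row=2, col=8)
Final: (row=2, col=8)

Answer: Final position: (row=2, col=8)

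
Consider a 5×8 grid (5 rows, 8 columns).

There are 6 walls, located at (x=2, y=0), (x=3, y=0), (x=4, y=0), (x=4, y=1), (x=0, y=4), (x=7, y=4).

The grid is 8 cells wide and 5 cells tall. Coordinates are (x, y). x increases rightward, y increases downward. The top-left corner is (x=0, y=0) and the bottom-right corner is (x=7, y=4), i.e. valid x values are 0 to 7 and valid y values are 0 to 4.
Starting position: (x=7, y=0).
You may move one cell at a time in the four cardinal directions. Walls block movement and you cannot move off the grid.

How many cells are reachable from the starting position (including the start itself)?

BFS flood-fill from (x=7, y=0):
  Distance 0: (x=7, y=0)
  Distance 1: (x=6, y=0), (x=7, y=1)
  Distance 2: (x=5, y=0), (x=6, y=1), (x=7, y=2)
  Distance 3: (x=5, y=1), (x=6, y=2), (x=7, y=3)
  Distance 4: (x=5, y=2), (x=6, y=3)
  Distance 5: (x=4, y=2), (x=5, y=3), (x=6, y=4)
  Distance 6: (x=3, y=2), (x=4, y=3), (x=5, y=4)
  Distance 7: (x=3, y=1), (x=2, y=2), (x=3, y=3), (x=4, y=4)
  Distance 8: (x=2, y=1), (x=1, y=2), (x=2, y=3), (x=3, y=4)
  Distance 9: (x=1, y=1), (x=0, y=2), (x=1, y=3), (x=2, y=4)
  Distance 10: (x=1, y=0), (x=0, y=1), (x=0, y=3), (x=1, y=4)
  Distance 11: (x=0, y=0)
Total reachable: 34 (grid has 34 open cells total)

Answer: Reachable cells: 34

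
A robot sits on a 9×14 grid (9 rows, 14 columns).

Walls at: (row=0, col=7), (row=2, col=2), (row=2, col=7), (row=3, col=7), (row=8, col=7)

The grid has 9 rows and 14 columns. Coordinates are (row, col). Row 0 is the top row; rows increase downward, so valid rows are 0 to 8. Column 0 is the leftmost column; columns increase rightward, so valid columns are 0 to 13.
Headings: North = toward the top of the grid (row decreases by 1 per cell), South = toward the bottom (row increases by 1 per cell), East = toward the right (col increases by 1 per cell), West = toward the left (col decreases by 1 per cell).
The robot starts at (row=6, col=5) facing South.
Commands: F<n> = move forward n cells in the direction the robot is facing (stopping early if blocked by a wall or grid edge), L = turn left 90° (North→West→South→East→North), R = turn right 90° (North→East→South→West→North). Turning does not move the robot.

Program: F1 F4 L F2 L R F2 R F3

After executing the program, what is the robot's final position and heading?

Answer: Final position: (row=8, col=6), facing South

Derivation:
Start: (row=6, col=5), facing South
  F1: move forward 1, now at (row=7, col=5)
  F4: move forward 1/4 (blocked), now at (row=8, col=5)
  L: turn left, now facing East
  F2: move forward 1/2 (blocked), now at (row=8, col=6)
  L: turn left, now facing North
  R: turn right, now facing East
  F2: move forward 0/2 (blocked), now at (row=8, col=6)
  R: turn right, now facing South
  F3: move forward 0/3 (blocked), now at (row=8, col=6)
Final: (row=8, col=6), facing South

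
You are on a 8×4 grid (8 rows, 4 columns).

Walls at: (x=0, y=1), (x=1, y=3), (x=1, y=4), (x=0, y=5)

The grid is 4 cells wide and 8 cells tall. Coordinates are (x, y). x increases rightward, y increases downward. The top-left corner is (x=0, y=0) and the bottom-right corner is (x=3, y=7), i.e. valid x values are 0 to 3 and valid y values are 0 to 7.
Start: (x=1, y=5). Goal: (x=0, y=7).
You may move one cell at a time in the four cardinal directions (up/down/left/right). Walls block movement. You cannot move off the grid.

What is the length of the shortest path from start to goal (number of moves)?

BFS from (x=1, y=5) until reaching (x=0, y=7):
  Distance 0: (x=1, y=5)
  Distance 1: (x=2, y=5), (x=1, y=6)
  Distance 2: (x=2, y=4), (x=3, y=5), (x=0, y=6), (x=2, y=6), (x=1, y=7)
  Distance 3: (x=2, y=3), (x=3, y=4), (x=3, y=6), (x=0, y=7), (x=2, y=7)  <- goal reached here
One shortest path (3 moves): (x=1, y=5) -> (x=1, y=6) -> (x=0, y=6) -> (x=0, y=7)

Answer: Shortest path length: 3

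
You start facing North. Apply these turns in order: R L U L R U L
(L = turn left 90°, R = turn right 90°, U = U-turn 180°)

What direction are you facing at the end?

Start: North
  R (right (90° clockwise)) -> East
  L (left (90° counter-clockwise)) -> North
  U (U-turn (180°)) -> South
  L (left (90° counter-clockwise)) -> East
  R (right (90° clockwise)) -> South
  U (U-turn (180°)) -> North
  L (left (90° counter-clockwise)) -> West
Final: West

Answer: Final heading: West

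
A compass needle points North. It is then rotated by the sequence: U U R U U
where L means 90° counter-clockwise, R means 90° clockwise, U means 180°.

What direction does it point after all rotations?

Answer: Final heading: East

Derivation:
Start: North
  U (U-turn (180°)) -> South
  U (U-turn (180°)) -> North
  R (right (90° clockwise)) -> East
  U (U-turn (180°)) -> West
  U (U-turn (180°)) -> East
Final: East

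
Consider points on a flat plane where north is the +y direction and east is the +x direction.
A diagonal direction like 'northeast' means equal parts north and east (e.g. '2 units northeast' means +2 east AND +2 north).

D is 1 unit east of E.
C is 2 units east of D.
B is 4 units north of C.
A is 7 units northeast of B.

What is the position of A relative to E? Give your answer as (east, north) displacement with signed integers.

Answer: A is at (east=10, north=11) relative to E.

Derivation:
Place E at the origin (east=0, north=0).
  D is 1 unit east of E: delta (east=+1, north=+0); D at (east=1, north=0).
  C is 2 units east of D: delta (east=+2, north=+0); C at (east=3, north=0).
  B is 4 units north of C: delta (east=+0, north=+4); B at (east=3, north=4).
  A is 7 units northeast of B: delta (east=+7, north=+7); A at (east=10, north=11).
Therefore A relative to E: (east=10, north=11).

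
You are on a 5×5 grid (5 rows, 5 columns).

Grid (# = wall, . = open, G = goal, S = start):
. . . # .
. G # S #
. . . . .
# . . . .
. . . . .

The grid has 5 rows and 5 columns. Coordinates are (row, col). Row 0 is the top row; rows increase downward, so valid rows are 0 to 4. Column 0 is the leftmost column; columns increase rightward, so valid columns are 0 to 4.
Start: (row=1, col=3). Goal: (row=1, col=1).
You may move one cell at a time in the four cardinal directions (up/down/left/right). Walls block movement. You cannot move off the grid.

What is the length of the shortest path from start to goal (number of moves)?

BFS from (row=1, col=3) until reaching (row=1, col=1):
  Distance 0: (row=1, col=3)
  Distance 1: (row=2, col=3)
  Distance 2: (row=2, col=2), (row=2, col=4), (row=3, col=3)
  Distance 3: (row=2, col=1), (row=3, col=2), (row=3, col=4), (row=4, col=3)
  Distance 4: (row=1, col=1), (row=2, col=0), (row=3, col=1), (row=4, col=2), (row=4, col=4)  <- goal reached here
One shortest path (4 moves): (row=1, col=3) -> (row=2, col=3) -> (row=2, col=2) -> (row=2, col=1) -> (row=1, col=1)

Answer: Shortest path length: 4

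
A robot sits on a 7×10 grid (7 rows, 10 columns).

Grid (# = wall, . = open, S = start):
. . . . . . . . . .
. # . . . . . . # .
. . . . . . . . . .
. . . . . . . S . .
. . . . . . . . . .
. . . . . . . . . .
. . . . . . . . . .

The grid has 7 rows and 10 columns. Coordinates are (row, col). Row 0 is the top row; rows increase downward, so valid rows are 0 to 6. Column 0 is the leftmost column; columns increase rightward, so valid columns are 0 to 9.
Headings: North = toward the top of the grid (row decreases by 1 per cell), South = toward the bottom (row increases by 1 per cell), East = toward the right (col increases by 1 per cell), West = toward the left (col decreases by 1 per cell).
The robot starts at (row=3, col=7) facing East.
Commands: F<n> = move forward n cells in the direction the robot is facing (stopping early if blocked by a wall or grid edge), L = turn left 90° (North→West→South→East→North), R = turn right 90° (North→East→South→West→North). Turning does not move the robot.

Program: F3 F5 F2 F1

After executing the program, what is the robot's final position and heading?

Answer: Final position: (row=3, col=9), facing East

Derivation:
Start: (row=3, col=7), facing East
  F3: move forward 2/3 (blocked), now at (row=3, col=9)
  F5: move forward 0/5 (blocked), now at (row=3, col=9)
  F2: move forward 0/2 (blocked), now at (row=3, col=9)
  F1: move forward 0/1 (blocked), now at (row=3, col=9)
Final: (row=3, col=9), facing East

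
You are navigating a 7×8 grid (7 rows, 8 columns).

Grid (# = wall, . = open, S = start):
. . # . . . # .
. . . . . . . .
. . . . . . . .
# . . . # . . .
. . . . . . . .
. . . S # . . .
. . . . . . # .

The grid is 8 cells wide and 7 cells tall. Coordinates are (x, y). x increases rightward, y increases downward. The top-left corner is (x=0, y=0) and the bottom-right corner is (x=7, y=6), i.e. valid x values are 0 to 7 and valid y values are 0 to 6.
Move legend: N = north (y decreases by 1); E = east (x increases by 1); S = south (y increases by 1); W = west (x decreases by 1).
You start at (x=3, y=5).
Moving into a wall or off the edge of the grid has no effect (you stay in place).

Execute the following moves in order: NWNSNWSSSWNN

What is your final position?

Start: (x=3, y=5)
  N (north): (x=3, y=5) -> (x=3, y=4)
  W (west): (x=3, y=4) -> (x=2, y=4)
  N (north): (x=2, y=4) -> (x=2, y=3)
  S (south): (x=2, y=3) -> (x=2, y=4)
  N (north): (x=2, y=4) -> (x=2, y=3)
  W (west): (x=2, y=3) -> (x=1, y=3)
  S (south): (x=1, y=3) -> (x=1, y=4)
  S (south): (x=1, y=4) -> (x=1, y=5)
  S (south): (x=1, y=5) -> (x=1, y=6)
  W (west): (x=1, y=6) -> (x=0, y=6)
  N (north): (x=0, y=6) -> (x=0, y=5)
  N (north): (x=0, y=5) -> (x=0, y=4)
Final: (x=0, y=4)

Answer: Final position: (x=0, y=4)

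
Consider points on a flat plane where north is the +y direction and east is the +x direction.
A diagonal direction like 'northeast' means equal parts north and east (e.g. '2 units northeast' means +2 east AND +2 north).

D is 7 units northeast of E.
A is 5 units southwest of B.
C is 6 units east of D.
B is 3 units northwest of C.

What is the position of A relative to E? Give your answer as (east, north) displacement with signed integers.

Place E at the origin (east=0, north=0).
  D is 7 units northeast of E: delta (east=+7, north=+7); D at (east=7, north=7).
  C is 6 units east of D: delta (east=+6, north=+0); C at (east=13, north=7).
  B is 3 units northwest of C: delta (east=-3, north=+3); B at (east=10, north=10).
  A is 5 units southwest of B: delta (east=-5, north=-5); A at (east=5, north=5).
Therefore A relative to E: (east=5, north=5).

Answer: A is at (east=5, north=5) relative to E.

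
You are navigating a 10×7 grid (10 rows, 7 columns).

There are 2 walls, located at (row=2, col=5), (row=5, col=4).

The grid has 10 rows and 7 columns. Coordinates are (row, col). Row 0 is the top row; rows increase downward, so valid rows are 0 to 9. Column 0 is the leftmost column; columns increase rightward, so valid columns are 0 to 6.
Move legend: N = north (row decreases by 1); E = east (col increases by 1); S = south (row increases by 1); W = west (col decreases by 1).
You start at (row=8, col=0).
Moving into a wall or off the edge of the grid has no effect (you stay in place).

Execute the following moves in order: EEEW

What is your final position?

Start: (row=8, col=0)
  E (east): (row=8, col=0) -> (row=8, col=1)
  E (east): (row=8, col=1) -> (row=8, col=2)
  E (east): (row=8, col=2) -> (row=8, col=3)
  W (west): (row=8, col=3) -> (row=8, col=2)
Final: (row=8, col=2)

Answer: Final position: (row=8, col=2)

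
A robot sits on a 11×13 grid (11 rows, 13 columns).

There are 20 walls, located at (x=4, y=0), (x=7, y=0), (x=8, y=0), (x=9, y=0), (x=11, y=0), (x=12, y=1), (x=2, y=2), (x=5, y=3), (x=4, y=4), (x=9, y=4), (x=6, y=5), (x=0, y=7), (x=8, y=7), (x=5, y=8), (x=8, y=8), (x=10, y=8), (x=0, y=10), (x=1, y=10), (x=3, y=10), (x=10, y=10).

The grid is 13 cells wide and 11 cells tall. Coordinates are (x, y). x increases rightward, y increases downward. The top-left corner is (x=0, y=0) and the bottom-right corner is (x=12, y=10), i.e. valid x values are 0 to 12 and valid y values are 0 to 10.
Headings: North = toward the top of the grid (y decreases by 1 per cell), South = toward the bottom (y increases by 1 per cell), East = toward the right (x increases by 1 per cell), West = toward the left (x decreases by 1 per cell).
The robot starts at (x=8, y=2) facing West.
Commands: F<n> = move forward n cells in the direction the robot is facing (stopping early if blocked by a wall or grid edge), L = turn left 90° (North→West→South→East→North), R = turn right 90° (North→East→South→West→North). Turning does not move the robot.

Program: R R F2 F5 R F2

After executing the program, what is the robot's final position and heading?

Answer: Final position: (x=12, y=4), facing South

Derivation:
Start: (x=8, y=2), facing West
  R: turn right, now facing North
  R: turn right, now facing East
  F2: move forward 2, now at (x=10, y=2)
  F5: move forward 2/5 (blocked), now at (x=12, y=2)
  R: turn right, now facing South
  F2: move forward 2, now at (x=12, y=4)
Final: (x=12, y=4), facing South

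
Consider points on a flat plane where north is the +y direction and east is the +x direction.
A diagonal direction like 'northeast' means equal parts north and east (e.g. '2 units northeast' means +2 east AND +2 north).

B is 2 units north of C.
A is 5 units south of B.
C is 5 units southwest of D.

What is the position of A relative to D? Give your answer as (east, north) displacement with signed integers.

Answer: A is at (east=-5, north=-8) relative to D.

Derivation:
Place D at the origin (east=0, north=0).
  C is 5 units southwest of D: delta (east=-5, north=-5); C at (east=-5, north=-5).
  B is 2 units north of C: delta (east=+0, north=+2); B at (east=-5, north=-3).
  A is 5 units south of B: delta (east=+0, north=-5); A at (east=-5, north=-8).
Therefore A relative to D: (east=-5, north=-8).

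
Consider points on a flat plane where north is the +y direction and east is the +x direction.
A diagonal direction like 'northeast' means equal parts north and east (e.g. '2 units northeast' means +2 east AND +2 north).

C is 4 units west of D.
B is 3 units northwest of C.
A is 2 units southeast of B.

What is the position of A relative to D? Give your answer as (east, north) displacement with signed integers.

Place D at the origin (east=0, north=0).
  C is 4 units west of D: delta (east=-4, north=+0); C at (east=-4, north=0).
  B is 3 units northwest of C: delta (east=-3, north=+3); B at (east=-7, north=3).
  A is 2 units southeast of B: delta (east=+2, north=-2); A at (east=-5, north=1).
Therefore A relative to D: (east=-5, north=1).

Answer: A is at (east=-5, north=1) relative to D.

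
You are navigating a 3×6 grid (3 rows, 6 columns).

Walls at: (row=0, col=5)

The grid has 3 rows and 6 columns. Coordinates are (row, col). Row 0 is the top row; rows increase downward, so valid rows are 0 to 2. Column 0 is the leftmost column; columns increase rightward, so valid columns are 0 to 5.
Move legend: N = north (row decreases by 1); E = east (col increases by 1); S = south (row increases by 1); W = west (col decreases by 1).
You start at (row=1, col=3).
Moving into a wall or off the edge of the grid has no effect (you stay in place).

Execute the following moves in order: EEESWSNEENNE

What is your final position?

Start: (row=1, col=3)
  E (east): (row=1, col=3) -> (row=1, col=4)
  E (east): (row=1, col=4) -> (row=1, col=5)
  E (east): blocked, stay at (row=1, col=5)
  S (south): (row=1, col=5) -> (row=2, col=5)
  W (west): (row=2, col=5) -> (row=2, col=4)
  S (south): blocked, stay at (row=2, col=4)
  N (north): (row=2, col=4) -> (row=1, col=4)
  E (east): (row=1, col=4) -> (row=1, col=5)
  E (east): blocked, stay at (row=1, col=5)
  N (north): blocked, stay at (row=1, col=5)
  N (north): blocked, stay at (row=1, col=5)
  E (east): blocked, stay at (row=1, col=5)
Final: (row=1, col=5)

Answer: Final position: (row=1, col=5)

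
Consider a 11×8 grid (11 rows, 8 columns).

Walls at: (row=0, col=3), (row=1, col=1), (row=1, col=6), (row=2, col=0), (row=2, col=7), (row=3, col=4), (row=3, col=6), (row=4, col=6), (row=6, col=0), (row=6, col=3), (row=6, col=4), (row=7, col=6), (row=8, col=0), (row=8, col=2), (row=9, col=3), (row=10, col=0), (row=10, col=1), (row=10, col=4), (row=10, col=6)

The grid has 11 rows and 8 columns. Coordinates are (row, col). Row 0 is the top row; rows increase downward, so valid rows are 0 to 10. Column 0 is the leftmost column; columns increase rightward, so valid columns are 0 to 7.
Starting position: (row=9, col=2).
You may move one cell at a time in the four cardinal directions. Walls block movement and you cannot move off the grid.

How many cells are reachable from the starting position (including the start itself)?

Answer: Reachable cells: 69

Derivation:
BFS flood-fill from (row=9, col=2):
  Distance 0: (row=9, col=2)
  Distance 1: (row=9, col=1), (row=10, col=2)
  Distance 2: (row=8, col=1), (row=9, col=0), (row=10, col=3)
  Distance 3: (row=7, col=1)
  Distance 4: (row=6, col=1), (row=7, col=0), (row=7, col=2)
  Distance 5: (row=5, col=1), (row=6, col=2), (row=7, col=3)
  Distance 6: (row=4, col=1), (row=5, col=0), (row=5, col=2), (row=7, col=4), (row=8, col=3)
  Distance 7: (row=3, col=1), (row=4, col=0), (row=4, col=2), (row=5, col=3), (row=7, col=5), (row=8, col=4)
  Distance 8: (row=2, col=1), (row=3, col=0), (row=3, col=2), (row=4, col=3), (row=5, col=4), (row=6, col=5), (row=8, col=5), (row=9, col=4)
  Distance 9: (row=2, col=2), (row=3, col=3), (row=4, col=4), (row=5, col=5), (row=6, col=6), (row=8, col=6), (row=9, col=5)
  Distance 10: (row=1, col=2), (row=2, col=3), (row=4, col=5), (row=5, col=6), (row=6, col=7), (row=8, col=7), (row=9, col=6), (row=10, col=5)
  Distance 11: (row=0, col=2), (row=1, col=3), (row=2, col=4), (row=3, col=5), (row=5, col=7), (row=7, col=7), (row=9, col=7)
  Distance 12: (row=0, col=1), (row=1, col=4), (row=2, col=5), (row=4, col=7), (row=10, col=7)
  Distance 13: (row=0, col=0), (row=0, col=4), (row=1, col=5), (row=2, col=6), (row=3, col=7)
  Distance 14: (row=0, col=5), (row=1, col=0)
  Distance 15: (row=0, col=6)
  Distance 16: (row=0, col=7)
  Distance 17: (row=1, col=7)
Total reachable: 69 (grid has 69 open cells total)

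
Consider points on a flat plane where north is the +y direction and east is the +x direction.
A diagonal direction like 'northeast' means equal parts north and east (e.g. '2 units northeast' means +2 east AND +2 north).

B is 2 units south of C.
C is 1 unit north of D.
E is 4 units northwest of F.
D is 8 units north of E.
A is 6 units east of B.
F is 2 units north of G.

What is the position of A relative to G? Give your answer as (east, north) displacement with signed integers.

Answer: A is at (east=2, north=13) relative to G.

Derivation:
Place G at the origin (east=0, north=0).
  F is 2 units north of G: delta (east=+0, north=+2); F at (east=0, north=2).
  E is 4 units northwest of F: delta (east=-4, north=+4); E at (east=-4, north=6).
  D is 8 units north of E: delta (east=+0, north=+8); D at (east=-4, north=14).
  C is 1 unit north of D: delta (east=+0, north=+1); C at (east=-4, north=15).
  B is 2 units south of C: delta (east=+0, north=-2); B at (east=-4, north=13).
  A is 6 units east of B: delta (east=+6, north=+0); A at (east=2, north=13).
Therefore A relative to G: (east=2, north=13).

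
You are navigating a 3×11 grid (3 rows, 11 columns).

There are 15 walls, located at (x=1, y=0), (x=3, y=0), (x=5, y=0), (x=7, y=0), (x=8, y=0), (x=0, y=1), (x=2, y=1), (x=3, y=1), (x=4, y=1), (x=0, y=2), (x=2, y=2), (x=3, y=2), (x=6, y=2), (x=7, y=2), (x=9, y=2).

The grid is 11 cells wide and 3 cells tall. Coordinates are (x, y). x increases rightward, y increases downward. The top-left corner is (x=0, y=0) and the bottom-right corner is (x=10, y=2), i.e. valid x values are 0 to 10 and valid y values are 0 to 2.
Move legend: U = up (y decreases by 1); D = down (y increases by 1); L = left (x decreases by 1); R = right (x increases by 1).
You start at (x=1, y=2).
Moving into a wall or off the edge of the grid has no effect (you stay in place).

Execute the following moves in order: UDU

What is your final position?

Start: (x=1, y=2)
  U (up): (x=1, y=2) -> (x=1, y=1)
  D (down): (x=1, y=1) -> (x=1, y=2)
  U (up): (x=1, y=2) -> (x=1, y=1)
Final: (x=1, y=1)

Answer: Final position: (x=1, y=1)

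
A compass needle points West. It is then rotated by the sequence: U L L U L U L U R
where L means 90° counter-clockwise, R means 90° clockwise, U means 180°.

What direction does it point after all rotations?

Answer: Final heading: North

Derivation:
Start: West
  U (U-turn (180°)) -> East
  L (left (90° counter-clockwise)) -> North
  L (left (90° counter-clockwise)) -> West
  U (U-turn (180°)) -> East
  L (left (90° counter-clockwise)) -> North
  U (U-turn (180°)) -> South
  L (left (90° counter-clockwise)) -> East
  U (U-turn (180°)) -> West
  R (right (90° clockwise)) -> North
Final: North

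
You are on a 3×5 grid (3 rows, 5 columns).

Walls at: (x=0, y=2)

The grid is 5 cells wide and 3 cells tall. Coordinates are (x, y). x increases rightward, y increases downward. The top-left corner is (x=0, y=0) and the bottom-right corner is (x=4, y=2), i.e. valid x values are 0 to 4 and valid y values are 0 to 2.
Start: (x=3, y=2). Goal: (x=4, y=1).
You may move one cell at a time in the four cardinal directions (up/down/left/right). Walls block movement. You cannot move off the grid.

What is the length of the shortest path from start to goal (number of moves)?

Answer: Shortest path length: 2

Derivation:
BFS from (x=3, y=2) until reaching (x=4, y=1):
  Distance 0: (x=3, y=2)
  Distance 1: (x=3, y=1), (x=2, y=2), (x=4, y=2)
  Distance 2: (x=3, y=0), (x=2, y=1), (x=4, y=1), (x=1, y=2)  <- goal reached here
One shortest path (2 moves): (x=3, y=2) -> (x=4, y=2) -> (x=4, y=1)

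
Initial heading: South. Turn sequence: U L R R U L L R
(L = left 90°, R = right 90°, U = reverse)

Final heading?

Answer: Final heading: South

Derivation:
Start: South
  U (U-turn (180°)) -> North
  L (left (90° counter-clockwise)) -> West
  R (right (90° clockwise)) -> North
  R (right (90° clockwise)) -> East
  U (U-turn (180°)) -> West
  L (left (90° counter-clockwise)) -> South
  L (left (90° counter-clockwise)) -> East
  R (right (90° clockwise)) -> South
Final: South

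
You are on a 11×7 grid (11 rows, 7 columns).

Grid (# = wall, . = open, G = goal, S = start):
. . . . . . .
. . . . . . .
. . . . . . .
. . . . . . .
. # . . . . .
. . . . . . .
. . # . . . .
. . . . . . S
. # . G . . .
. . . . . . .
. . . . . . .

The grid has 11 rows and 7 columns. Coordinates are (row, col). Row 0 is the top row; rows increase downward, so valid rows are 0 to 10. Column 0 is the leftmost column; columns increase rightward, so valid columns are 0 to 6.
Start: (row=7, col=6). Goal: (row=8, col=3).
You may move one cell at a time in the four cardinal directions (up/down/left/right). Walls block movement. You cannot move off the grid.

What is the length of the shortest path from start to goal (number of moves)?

Answer: Shortest path length: 4

Derivation:
BFS from (row=7, col=6) until reaching (row=8, col=3):
  Distance 0: (row=7, col=6)
  Distance 1: (row=6, col=6), (row=7, col=5), (row=8, col=6)
  Distance 2: (row=5, col=6), (row=6, col=5), (row=7, col=4), (row=8, col=5), (row=9, col=6)
  Distance 3: (row=4, col=6), (row=5, col=5), (row=6, col=4), (row=7, col=3), (row=8, col=4), (row=9, col=5), (row=10, col=6)
  Distance 4: (row=3, col=6), (row=4, col=5), (row=5, col=4), (row=6, col=3), (row=7, col=2), (row=8, col=3), (row=9, col=4), (row=10, col=5)  <- goal reached here
One shortest path (4 moves): (row=7, col=6) -> (row=7, col=5) -> (row=7, col=4) -> (row=7, col=3) -> (row=8, col=3)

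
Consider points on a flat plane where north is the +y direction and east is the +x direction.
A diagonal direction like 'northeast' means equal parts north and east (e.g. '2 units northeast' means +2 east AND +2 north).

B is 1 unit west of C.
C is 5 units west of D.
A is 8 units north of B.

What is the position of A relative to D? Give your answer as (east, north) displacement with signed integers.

Place D at the origin (east=0, north=0).
  C is 5 units west of D: delta (east=-5, north=+0); C at (east=-5, north=0).
  B is 1 unit west of C: delta (east=-1, north=+0); B at (east=-6, north=0).
  A is 8 units north of B: delta (east=+0, north=+8); A at (east=-6, north=8).
Therefore A relative to D: (east=-6, north=8).

Answer: A is at (east=-6, north=8) relative to D.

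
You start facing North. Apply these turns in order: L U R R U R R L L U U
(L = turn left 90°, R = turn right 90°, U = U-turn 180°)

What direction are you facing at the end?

Answer: Final heading: East

Derivation:
Start: North
  L (left (90° counter-clockwise)) -> West
  U (U-turn (180°)) -> East
  R (right (90° clockwise)) -> South
  R (right (90° clockwise)) -> West
  U (U-turn (180°)) -> East
  R (right (90° clockwise)) -> South
  R (right (90° clockwise)) -> West
  L (left (90° counter-clockwise)) -> South
  L (left (90° counter-clockwise)) -> East
  U (U-turn (180°)) -> West
  U (U-turn (180°)) -> East
Final: East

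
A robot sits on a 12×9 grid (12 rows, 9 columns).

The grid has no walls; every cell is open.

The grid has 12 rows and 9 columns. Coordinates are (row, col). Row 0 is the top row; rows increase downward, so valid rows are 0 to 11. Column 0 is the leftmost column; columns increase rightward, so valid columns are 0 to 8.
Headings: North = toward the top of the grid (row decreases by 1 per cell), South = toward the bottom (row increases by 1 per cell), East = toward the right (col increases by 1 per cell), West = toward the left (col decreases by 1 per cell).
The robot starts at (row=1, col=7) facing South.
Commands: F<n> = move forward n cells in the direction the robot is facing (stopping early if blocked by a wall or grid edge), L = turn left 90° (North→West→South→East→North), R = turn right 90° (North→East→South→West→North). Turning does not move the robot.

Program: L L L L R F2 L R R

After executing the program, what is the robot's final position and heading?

Answer: Final position: (row=1, col=5), facing North

Derivation:
Start: (row=1, col=7), facing South
  L: turn left, now facing East
  L: turn left, now facing North
  L: turn left, now facing West
  L: turn left, now facing South
  R: turn right, now facing West
  F2: move forward 2, now at (row=1, col=5)
  L: turn left, now facing South
  R: turn right, now facing West
  R: turn right, now facing North
Final: (row=1, col=5), facing North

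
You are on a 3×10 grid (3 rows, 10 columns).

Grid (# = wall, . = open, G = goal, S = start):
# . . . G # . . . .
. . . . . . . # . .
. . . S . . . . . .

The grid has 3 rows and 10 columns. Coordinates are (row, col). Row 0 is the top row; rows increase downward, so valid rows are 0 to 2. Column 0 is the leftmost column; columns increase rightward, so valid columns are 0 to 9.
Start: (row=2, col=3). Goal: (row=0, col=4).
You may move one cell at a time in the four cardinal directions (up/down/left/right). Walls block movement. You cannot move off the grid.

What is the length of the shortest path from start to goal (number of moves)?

Answer: Shortest path length: 3

Derivation:
BFS from (row=2, col=3) until reaching (row=0, col=4):
  Distance 0: (row=2, col=3)
  Distance 1: (row=1, col=3), (row=2, col=2), (row=2, col=4)
  Distance 2: (row=0, col=3), (row=1, col=2), (row=1, col=4), (row=2, col=1), (row=2, col=5)
  Distance 3: (row=0, col=2), (row=0, col=4), (row=1, col=1), (row=1, col=5), (row=2, col=0), (row=2, col=6)  <- goal reached here
One shortest path (3 moves): (row=2, col=3) -> (row=2, col=4) -> (row=1, col=4) -> (row=0, col=4)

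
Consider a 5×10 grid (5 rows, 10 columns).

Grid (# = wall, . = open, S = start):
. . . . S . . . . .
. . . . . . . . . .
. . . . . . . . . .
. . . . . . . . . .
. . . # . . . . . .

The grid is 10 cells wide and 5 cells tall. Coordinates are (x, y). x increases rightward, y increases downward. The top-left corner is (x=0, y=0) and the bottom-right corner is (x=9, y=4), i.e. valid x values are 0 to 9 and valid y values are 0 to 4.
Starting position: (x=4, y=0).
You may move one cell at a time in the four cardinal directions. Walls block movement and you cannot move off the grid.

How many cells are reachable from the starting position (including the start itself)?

BFS flood-fill from (x=4, y=0):
  Distance 0: (x=4, y=0)
  Distance 1: (x=3, y=0), (x=5, y=0), (x=4, y=1)
  Distance 2: (x=2, y=0), (x=6, y=0), (x=3, y=1), (x=5, y=1), (x=4, y=2)
  Distance 3: (x=1, y=0), (x=7, y=0), (x=2, y=1), (x=6, y=1), (x=3, y=2), (x=5, y=2), (x=4, y=3)
  Distance 4: (x=0, y=0), (x=8, y=0), (x=1, y=1), (x=7, y=1), (x=2, y=2), (x=6, y=2), (x=3, y=3), (x=5, y=3), (x=4, y=4)
  Distance 5: (x=9, y=0), (x=0, y=1), (x=8, y=1), (x=1, y=2), (x=7, y=2), (x=2, y=3), (x=6, y=3), (x=5, y=4)
  Distance 6: (x=9, y=1), (x=0, y=2), (x=8, y=2), (x=1, y=3), (x=7, y=3), (x=2, y=4), (x=6, y=4)
  Distance 7: (x=9, y=2), (x=0, y=3), (x=8, y=3), (x=1, y=4), (x=7, y=4)
  Distance 8: (x=9, y=3), (x=0, y=4), (x=8, y=4)
  Distance 9: (x=9, y=4)
Total reachable: 49 (grid has 49 open cells total)

Answer: Reachable cells: 49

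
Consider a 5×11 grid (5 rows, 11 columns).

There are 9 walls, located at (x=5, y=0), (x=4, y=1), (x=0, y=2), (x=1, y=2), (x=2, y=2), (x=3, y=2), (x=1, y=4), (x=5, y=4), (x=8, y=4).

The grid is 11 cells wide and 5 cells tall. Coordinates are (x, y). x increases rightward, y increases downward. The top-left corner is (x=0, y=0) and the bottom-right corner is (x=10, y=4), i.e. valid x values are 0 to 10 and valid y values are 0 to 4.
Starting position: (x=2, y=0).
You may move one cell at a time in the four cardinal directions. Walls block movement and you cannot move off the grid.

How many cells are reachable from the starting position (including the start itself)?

BFS flood-fill from (x=2, y=0):
  Distance 0: (x=2, y=0)
  Distance 1: (x=1, y=0), (x=3, y=0), (x=2, y=1)
  Distance 2: (x=0, y=0), (x=4, y=0), (x=1, y=1), (x=3, y=1)
  Distance 3: (x=0, y=1)
Total reachable: 9 (grid has 46 open cells total)

Answer: Reachable cells: 9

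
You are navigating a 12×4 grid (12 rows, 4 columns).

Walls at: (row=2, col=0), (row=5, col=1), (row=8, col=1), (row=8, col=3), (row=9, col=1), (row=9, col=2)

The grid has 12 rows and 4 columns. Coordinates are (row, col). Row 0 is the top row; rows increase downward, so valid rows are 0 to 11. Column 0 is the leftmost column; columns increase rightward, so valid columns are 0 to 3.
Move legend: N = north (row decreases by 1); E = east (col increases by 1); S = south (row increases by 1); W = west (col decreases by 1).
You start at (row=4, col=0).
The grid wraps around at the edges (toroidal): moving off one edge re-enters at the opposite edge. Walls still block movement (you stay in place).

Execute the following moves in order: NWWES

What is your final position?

Start: (row=4, col=0)
  N (north): (row=4, col=0) -> (row=3, col=0)
  W (west): (row=3, col=0) -> (row=3, col=3)
  W (west): (row=3, col=3) -> (row=3, col=2)
  E (east): (row=3, col=2) -> (row=3, col=3)
  S (south): (row=3, col=3) -> (row=4, col=3)
Final: (row=4, col=3)

Answer: Final position: (row=4, col=3)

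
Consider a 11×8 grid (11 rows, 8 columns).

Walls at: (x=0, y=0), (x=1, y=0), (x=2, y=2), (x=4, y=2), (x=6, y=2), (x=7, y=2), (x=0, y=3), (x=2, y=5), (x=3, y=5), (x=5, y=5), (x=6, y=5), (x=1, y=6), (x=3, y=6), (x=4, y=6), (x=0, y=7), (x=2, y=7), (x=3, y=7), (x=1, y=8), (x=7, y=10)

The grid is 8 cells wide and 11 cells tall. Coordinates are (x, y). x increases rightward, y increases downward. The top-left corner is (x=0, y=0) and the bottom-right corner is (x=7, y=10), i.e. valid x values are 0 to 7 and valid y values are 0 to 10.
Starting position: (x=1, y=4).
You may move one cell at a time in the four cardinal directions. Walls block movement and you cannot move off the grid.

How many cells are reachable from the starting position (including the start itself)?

Answer: Reachable cells: 67

Derivation:
BFS flood-fill from (x=1, y=4):
  Distance 0: (x=1, y=4)
  Distance 1: (x=1, y=3), (x=0, y=4), (x=2, y=4), (x=1, y=5)
  Distance 2: (x=1, y=2), (x=2, y=3), (x=3, y=4), (x=0, y=5)
  Distance 3: (x=1, y=1), (x=0, y=2), (x=3, y=3), (x=4, y=4), (x=0, y=6)
  Distance 4: (x=0, y=1), (x=2, y=1), (x=3, y=2), (x=4, y=3), (x=5, y=4), (x=4, y=5)
  Distance 5: (x=2, y=0), (x=3, y=1), (x=5, y=3), (x=6, y=4)
  Distance 6: (x=3, y=0), (x=4, y=1), (x=5, y=2), (x=6, y=3), (x=7, y=4)
  Distance 7: (x=4, y=0), (x=5, y=1), (x=7, y=3), (x=7, y=5)
  Distance 8: (x=5, y=0), (x=6, y=1), (x=7, y=6)
  Distance 9: (x=6, y=0), (x=7, y=1), (x=6, y=6), (x=7, y=7)
  Distance 10: (x=7, y=0), (x=5, y=6), (x=6, y=7), (x=7, y=8)
  Distance 11: (x=5, y=7), (x=6, y=8), (x=7, y=9)
  Distance 12: (x=4, y=7), (x=5, y=8), (x=6, y=9)
  Distance 13: (x=4, y=8), (x=5, y=9), (x=6, y=10)
  Distance 14: (x=3, y=8), (x=4, y=9), (x=5, y=10)
  Distance 15: (x=2, y=8), (x=3, y=9), (x=4, y=10)
  Distance 16: (x=2, y=9), (x=3, y=10)
  Distance 17: (x=1, y=9), (x=2, y=10)
  Distance 18: (x=0, y=9), (x=1, y=10)
  Distance 19: (x=0, y=8), (x=0, y=10)
Total reachable: 67 (grid has 69 open cells total)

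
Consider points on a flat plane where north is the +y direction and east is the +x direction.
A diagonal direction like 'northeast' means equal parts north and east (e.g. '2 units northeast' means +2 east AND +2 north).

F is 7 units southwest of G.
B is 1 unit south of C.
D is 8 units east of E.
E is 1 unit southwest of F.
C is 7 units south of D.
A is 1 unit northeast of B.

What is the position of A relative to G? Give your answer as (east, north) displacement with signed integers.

Answer: A is at (east=1, north=-15) relative to G.

Derivation:
Place G at the origin (east=0, north=0).
  F is 7 units southwest of G: delta (east=-7, north=-7); F at (east=-7, north=-7).
  E is 1 unit southwest of F: delta (east=-1, north=-1); E at (east=-8, north=-8).
  D is 8 units east of E: delta (east=+8, north=+0); D at (east=0, north=-8).
  C is 7 units south of D: delta (east=+0, north=-7); C at (east=0, north=-15).
  B is 1 unit south of C: delta (east=+0, north=-1); B at (east=0, north=-16).
  A is 1 unit northeast of B: delta (east=+1, north=+1); A at (east=1, north=-15).
Therefore A relative to G: (east=1, north=-15).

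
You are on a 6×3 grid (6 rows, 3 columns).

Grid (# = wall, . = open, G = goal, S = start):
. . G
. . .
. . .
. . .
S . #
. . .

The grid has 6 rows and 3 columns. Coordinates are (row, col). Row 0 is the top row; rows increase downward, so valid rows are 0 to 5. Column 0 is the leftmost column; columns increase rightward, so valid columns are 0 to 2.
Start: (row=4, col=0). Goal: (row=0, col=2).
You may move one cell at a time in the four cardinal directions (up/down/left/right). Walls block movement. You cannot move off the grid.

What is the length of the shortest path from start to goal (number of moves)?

Answer: Shortest path length: 6

Derivation:
BFS from (row=4, col=0) until reaching (row=0, col=2):
  Distance 0: (row=4, col=0)
  Distance 1: (row=3, col=0), (row=4, col=1), (row=5, col=0)
  Distance 2: (row=2, col=0), (row=3, col=1), (row=5, col=1)
  Distance 3: (row=1, col=0), (row=2, col=1), (row=3, col=2), (row=5, col=2)
  Distance 4: (row=0, col=0), (row=1, col=1), (row=2, col=2)
  Distance 5: (row=0, col=1), (row=1, col=2)
  Distance 6: (row=0, col=2)  <- goal reached here
One shortest path (6 moves): (row=4, col=0) -> (row=4, col=1) -> (row=3, col=1) -> (row=3, col=2) -> (row=2, col=2) -> (row=1, col=2) -> (row=0, col=2)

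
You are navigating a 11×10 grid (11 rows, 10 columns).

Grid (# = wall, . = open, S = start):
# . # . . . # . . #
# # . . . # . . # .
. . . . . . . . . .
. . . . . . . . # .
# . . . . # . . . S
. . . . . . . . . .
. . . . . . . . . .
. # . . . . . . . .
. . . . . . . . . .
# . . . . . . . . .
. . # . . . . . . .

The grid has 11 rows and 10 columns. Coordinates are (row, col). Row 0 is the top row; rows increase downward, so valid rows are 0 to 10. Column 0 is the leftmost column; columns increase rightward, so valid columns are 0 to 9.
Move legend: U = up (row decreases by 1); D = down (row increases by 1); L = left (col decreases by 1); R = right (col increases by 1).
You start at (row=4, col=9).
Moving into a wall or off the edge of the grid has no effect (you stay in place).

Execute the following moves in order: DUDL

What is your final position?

Start: (row=4, col=9)
  D (down): (row=4, col=9) -> (row=5, col=9)
  U (up): (row=5, col=9) -> (row=4, col=9)
  D (down): (row=4, col=9) -> (row=5, col=9)
  L (left): (row=5, col=9) -> (row=5, col=8)
Final: (row=5, col=8)

Answer: Final position: (row=5, col=8)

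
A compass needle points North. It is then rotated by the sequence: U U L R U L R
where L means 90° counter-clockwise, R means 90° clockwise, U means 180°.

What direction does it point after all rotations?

Start: North
  U (U-turn (180°)) -> South
  U (U-turn (180°)) -> North
  L (left (90° counter-clockwise)) -> West
  R (right (90° clockwise)) -> North
  U (U-turn (180°)) -> South
  L (left (90° counter-clockwise)) -> East
  R (right (90° clockwise)) -> South
Final: South

Answer: Final heading: South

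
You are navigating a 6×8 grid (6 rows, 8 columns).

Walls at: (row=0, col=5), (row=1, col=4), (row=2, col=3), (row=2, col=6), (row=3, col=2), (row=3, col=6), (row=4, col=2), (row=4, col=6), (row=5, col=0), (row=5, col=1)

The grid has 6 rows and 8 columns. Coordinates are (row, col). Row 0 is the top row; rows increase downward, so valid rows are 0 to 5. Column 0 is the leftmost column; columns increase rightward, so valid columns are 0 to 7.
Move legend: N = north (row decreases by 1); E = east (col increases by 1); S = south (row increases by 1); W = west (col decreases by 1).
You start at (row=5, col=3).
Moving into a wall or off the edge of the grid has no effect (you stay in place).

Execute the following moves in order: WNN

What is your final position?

Start: (row=5, col=3)
  W (west): (row=5, col=3) -> (row=5, col=2)
  N (north): blocked, stay at (row=5, col=2)
  N (north): blocked, stay at (row=5, col=2)
Final: (row=5, col=2)

Answer: Final position: (row=5, col=2)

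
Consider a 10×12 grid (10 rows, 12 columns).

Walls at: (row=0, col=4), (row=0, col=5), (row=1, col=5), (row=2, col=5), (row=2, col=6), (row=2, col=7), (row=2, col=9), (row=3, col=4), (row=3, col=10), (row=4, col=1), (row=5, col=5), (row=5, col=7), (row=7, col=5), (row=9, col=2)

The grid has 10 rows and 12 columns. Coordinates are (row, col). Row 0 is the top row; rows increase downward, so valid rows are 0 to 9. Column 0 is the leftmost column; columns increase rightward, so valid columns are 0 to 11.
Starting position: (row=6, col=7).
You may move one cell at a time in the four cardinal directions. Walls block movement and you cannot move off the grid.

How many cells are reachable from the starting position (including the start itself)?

BFS flood-fill from (row=6, col=7):
  Distance 0: (row=6, col=7)
  Distance 1: (row=6, col=6), (row=6, col=8), (row=7, col=7)
  Distance 2: (row=5, col=6), (row=5, col=8), (row=6, col=5), (row=6, col=9), (row=7, col=6), (row=7, col=8), (row=8, col=7)
  Distance 3: (row=4, col=6), (row=4, col=8), (row=5, col=9), (row=6, col=4), (row=6, col=10), (row=7, col=9), (row=8, col=6), (row=8, col=8), (row=9, col=7)
  Distance 4: (row=3, col=6), (row=3, col=8), (row=4, col=5), (row=4, col=7), (row=4, col=9), (row=5, col=4), (row=5, col=10), (row=6, col=3), (row=6, col=11), (row=7, col=4), (row=7, col=10), (row=8, col=5), (row=8, col=9), (row=9, col=6), (row=9, col=8)
  Distance 5: (row=2, col=8), (row=3, col=5), (row=3, col=7), (row=3, col=9), (row=4, col=4), (row=4, col=10), (row=5, col=3), (row=5, col=11), (row=6, col=2), (row=7, col=3), (row=7, col=11), (row=8, col=4), (row=8, col=10), (row=9, col=5), (row=9, col=9)
  Distance 6: (row=1, col=8), (row=4, col=3), (row=4, col=11), (row=5, col=2), (row=6, col=1), (row=7, col=2), (row=8, col=3), (row=8, col=11), (row=9, col=4), (row=9, col=10)
  Distance 7: (row=0, col=8), (row=1, col=7), (row=1, col=9), (row=3, col=3), (row=3, col=11), (row=4, col=2), (row=5, col=1), (row=6, col=0), (row=7, col=1), (row=8, col=2), (row=9, col=3), (row=9, col=11)
  Distance 8: (row=0, col=7), (row=0, col=9), (row=1, col=6), (row=1, col=10), (row=2, col=3), (row=2, col=11), (row=3, col=2), (row=5, col=0), (row=7, col=0), (row=8, col=1)
  Distance 9: (row=0, col=6), (row=0, col=10), (row=1, col=3), (row=1, col=11), (row=2, col=2), (row=2, col=4), (row=2, col=10), (row=3, col=1), (row=4, col=0), (row=8, col=0), (row=9, col=1)
  Distance 10: (row=0, col=3), (row=0, col=11), (row=1, col=2), (row=1, col=4), (row=2, col=1), (row=3, col=0), (row=9, col=0)
  Distance 11: (row=0, col=2), (row=1, col=1), (row=2, col=0)
  Distance 12: (row=0, col=1), (row=1, col=0)
  Distance 13: (row=0, col=0)
Total reachable: 106 (grid has 106 open cells total)

Answer: Reachable cells: 106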